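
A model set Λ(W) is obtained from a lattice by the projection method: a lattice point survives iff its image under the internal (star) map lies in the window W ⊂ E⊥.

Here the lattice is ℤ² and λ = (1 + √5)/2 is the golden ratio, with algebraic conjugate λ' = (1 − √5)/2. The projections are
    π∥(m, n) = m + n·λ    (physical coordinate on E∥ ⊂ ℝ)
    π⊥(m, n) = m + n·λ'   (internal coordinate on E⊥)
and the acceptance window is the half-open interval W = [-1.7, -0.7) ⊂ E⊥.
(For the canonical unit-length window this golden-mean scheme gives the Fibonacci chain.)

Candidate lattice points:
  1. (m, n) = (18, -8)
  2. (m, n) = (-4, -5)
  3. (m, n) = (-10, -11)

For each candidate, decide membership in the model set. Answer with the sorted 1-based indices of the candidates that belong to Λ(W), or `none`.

2

Compute λ' = (1−√5)/2 = -0.6180, so π⊥(m,n) = m -0.6180·n.
candidate 1: (m,n)=(18,-8) → π∥ = 18-8·λ ≈ 5.0557, π⊥ = 18-8·λ' ≈ 22.9443 ∉ [-1.7, -0.7) ⇒ out
candidate 2: (m,n)=(-4,-5) → π∥ = -4-5·λ ≈ -12.0902, π⊥ = -4-5·λ' ≈ -0.9098 ∈ [-1.7, -0.7) ⇒ IN Λ
candidate 3: (m,n)=(-10,-11) → π∥ = -10-11·λ ≈ -27.7984, π⊥ = -10-11·λ' ≈ -3.2016 ∉ [-1.7, -0.7) ⇒ out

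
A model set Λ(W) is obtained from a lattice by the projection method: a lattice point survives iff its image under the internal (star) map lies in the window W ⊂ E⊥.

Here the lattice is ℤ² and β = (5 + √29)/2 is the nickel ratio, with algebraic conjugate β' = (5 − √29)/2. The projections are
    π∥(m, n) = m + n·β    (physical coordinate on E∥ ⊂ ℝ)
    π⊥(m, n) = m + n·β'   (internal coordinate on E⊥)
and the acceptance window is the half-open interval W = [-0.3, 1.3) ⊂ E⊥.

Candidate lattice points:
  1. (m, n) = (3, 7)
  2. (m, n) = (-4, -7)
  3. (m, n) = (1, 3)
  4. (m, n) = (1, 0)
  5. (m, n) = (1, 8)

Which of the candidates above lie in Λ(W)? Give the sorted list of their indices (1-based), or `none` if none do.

β' = (5−√29)/2 ≈ -0.19258.
candidate 1: (m,n)=(3,7) → π∥ = 3+7·β ≈ 39.34808, π⊥ = 3+7·β' ≈ 1.65192 ∉ [-0.3, 1.3) ⇒ out
candidate 2: (m,n)=(-4,-7) → π∥ = -4-7·β ≈ -40.34808, π⊥ = -4-7·β' ≈ -2.65192 ∉ [-0.3, 1.3) ⇒ out
candidate 3: (m,n)=(1,3) → π∥ = 1+3·β ≈ 16.57775, π⊥ = 1+3·β' ≈ 0.42225 ∈ [-0.3, 1.3) ⇒ IN Λ
candidate 4: (m,n)=(1,0) → π∥ = 1+0·β ≈ 1.00000, π⊥ = 1+0·β' ≈ 1.00000 ∈ [-0.3, 1.3) ⇒ IN Λ
candidate 5: (m,n)=(1,8) → π∥ = 1+8·β ≈ 42.54066, π⊥ = 1+8·β' ≈ -0.54066 ∉ [-0.3, 1.3) ⇒ out

3, 4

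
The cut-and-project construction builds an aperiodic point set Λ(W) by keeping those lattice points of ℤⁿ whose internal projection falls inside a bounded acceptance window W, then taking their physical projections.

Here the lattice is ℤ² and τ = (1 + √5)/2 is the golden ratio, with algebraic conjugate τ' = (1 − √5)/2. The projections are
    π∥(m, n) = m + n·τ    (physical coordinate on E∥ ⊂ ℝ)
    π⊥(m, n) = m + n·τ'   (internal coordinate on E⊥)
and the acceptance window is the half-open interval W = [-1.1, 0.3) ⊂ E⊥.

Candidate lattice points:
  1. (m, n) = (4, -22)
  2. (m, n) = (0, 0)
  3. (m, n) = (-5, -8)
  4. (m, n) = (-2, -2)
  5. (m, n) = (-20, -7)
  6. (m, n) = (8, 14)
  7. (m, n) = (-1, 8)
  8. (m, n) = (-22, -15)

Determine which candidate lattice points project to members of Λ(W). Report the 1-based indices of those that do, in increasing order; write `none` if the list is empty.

τ' = (1−√5)/2 ≈ -0.6180.
[1] lift (4,-22): star map gives 17.5967; window check -1.1 ≤ 17.5967 < 0.3 is false → out
[2] lift (0,0): star map gives 0.0000; window check -1.1 ≤ 0.0000 < 0.3 is true → IN Λ
[3] lift (-5,-8): star map gives -0.0557; window check -1.1 ≤ -0.0557 < 0.3 is true → IN Λ
[4] lift (-2,-2): star map gives -0.7639; window check -1.1 ≤ -0.7639 < 0.3 is true → IN Λ
[5] lift (-20,-7): star map gives -15.6738; window check -1.1 ≤ -15.6738 < 0.3 is false → out
[6] lift (8,14): star map gives -0.6525; window check -1.1 ≤ -0.6525 < 0.3 is true → IN Λ
[7] lift (-1,8): star map gives -5.9443; window check -1.1 ≤ -5.9443 < 0.3 is false → out
[8] lift (-22,-15): star map gives -12.7295; window check -1.1 ≤ -12.7295 < 0.3 is false → out

2, 3, 4, 6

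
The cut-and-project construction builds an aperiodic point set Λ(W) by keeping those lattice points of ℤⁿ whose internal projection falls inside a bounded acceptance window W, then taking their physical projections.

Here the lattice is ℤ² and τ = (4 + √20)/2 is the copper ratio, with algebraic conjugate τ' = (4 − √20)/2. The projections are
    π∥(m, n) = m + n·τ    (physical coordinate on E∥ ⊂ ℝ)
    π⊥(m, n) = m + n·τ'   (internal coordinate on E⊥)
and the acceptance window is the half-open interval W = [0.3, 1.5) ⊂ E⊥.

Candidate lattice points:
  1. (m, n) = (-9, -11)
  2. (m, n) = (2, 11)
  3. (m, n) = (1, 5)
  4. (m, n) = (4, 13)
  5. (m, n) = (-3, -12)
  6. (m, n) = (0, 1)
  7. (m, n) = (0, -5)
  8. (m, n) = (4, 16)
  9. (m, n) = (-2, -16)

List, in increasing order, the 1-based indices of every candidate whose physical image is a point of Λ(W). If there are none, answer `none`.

4, 7

Compute τ' = (4−√20)/2 = -0.23607, so π⊥(m,n) = m -0.23607·n.
candidate 1: (m,n)=(-9,-11) → π∥ = -9-11·τ ≈ -55.59675, π⊥ = -9-11·τ' ≈ -6.40325 ∉ [0.3, 1.5) ⇒ out
candidate 2: (m,n)=(2,11) → π∥ = 2+11·τ ≈ 48.59675, π⊥ = 2+11·τ' ≈ -0.59675 ∉ [0.3, 1.5) ⇒ out
candidate 3: (m,n)=(1,5) → π∥ = 1+5·τ ≈ 22.18034, π⊥ = 1+5·τ' ≈ -0.18034 ∉ [0.3, 1.5) ⇒ out
candidate 4: (m,n)=(4,13) → π∥ = 4+13·τ ≈ 59.06888, π⊥ = 4+13·τ' ≈ 0.93112 ∈ [0.3, 1.5) ⇒ IN Λ
candidate 5: (m,n)=(-3,-12) → π∥ = -3-12·τ ≈ -53.83282, π⊥ = -3-12·τ' ≈ -0.16718 ∉ [0.3, 1.5) ⇒ out
candidate 6: (m,n)=(0,1) → π∥ = 0+1·τ ≈ 4.23607, π⊥ = 0+1·τ' ≈ -0.23607 ∉ [0.3, 1.5) ⇒ out
candidate 7: (m,n)=(0,-5) → π∥ = 0-5·τ ≈ -21.18034, π⊥ = 0-5·τ' ≈ 1.18034 ∈ [0.3, 1.5) ⇒ IN Λ
candidate 8: (m,n)=(4,16) → π∥ = 4+16·τ ≈ 71.77709, π⊥ = 4+16·τ' ≈ 0.22291 ∉ [0.3, 1.5) ⇒ out
candidate 9: (m,n)=(-2,-16) → π∥ = -2-16·τ ≈ -69.77709, π⊥ = -2-16·τ' ≈ 1.77709 ∉ [0.3, 1.5) ⇒ out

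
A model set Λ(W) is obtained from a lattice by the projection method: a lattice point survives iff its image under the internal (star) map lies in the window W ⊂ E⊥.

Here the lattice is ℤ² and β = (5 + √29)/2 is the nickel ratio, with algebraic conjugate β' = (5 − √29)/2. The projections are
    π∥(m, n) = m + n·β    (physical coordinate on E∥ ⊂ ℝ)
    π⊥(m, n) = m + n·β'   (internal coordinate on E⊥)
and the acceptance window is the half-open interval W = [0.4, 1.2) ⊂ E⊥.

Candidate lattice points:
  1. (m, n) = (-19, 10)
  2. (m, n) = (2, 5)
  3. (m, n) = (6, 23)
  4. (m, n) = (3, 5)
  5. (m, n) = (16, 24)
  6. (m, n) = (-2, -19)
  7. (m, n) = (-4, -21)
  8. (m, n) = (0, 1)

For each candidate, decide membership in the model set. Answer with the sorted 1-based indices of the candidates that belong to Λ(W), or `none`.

β' = (5−√29)/2 ≈ -0.192582.
[1] lift (-19,10): star map gives -20.925824; window check 0.4 ≤ -20.925824 < 1.2 is false → out
[2] lift (2,5): star map gives 1.037088; window check 0.4 ≤ 1.037088 < 1.2 is true → IN Λ
[3] lift (6,23): star map gives 1.570605; window check 0.4 ≤ 1.570605 < 1.2 is false → out
[4] lift (3,5): star map gives 2.037088; window check 0.4 ≤ 2.037088 < 1.2 is false → out
[5] lift (16,24): star map gives 11.378022; window check 0.4 ≤ 11.378022 < 1.2 is false → out
[6] lift (-2,-19): star map gives 1.659066; window check 0.4 ≤ 1.659066 < 1.2 is false → out
[7] lift (-4,-21): star map gives 0.044230; window check 0.4 ≤ 0.044230 < 1.2 is false → out
[8] lift (0,1): star map gives -0.192582; window check 0.4 ≤ -0.192582 < 1.2 is false → out

2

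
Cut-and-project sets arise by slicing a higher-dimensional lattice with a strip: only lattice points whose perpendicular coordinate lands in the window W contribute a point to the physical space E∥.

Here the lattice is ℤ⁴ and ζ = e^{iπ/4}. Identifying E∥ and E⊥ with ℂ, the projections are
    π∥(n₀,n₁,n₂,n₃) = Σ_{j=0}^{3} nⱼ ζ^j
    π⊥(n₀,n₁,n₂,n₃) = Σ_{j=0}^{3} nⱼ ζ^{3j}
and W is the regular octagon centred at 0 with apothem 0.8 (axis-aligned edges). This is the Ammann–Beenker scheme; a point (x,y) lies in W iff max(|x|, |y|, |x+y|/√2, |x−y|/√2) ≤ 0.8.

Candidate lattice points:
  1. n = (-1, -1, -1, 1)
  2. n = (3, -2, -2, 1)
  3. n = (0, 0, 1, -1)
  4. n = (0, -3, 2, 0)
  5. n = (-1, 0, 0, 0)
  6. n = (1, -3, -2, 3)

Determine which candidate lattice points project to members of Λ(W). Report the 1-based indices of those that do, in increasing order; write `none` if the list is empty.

With ζ = e^{iπ/4} the internal vectors are ζ^0,ζ^3,ζ^6,ζ^9.
candidate 1: n = (-1, -1, -1, 1) → π⊥ ≈ (+0.41421, +1.00000); max(|x|,|y|,|x±y|/√2) = 1.00000 > 0.8 ⇒ ∉ W
candidate 2: n = (3, -2, -2, 1) → π⊥ ≈ (+5.12132, +1.29289); max(|x|,|y|,|x±y|/√2) = 5.12132 > 0.8 ⇒ ∉ W
candidate 3: n = (0, 0, 1, -1) → π⊥ ≈ (-0.70711, -1.70711); max(|x|,|y|,|x±y|/√2) = 1.70711 > 0.8 ⇒ ∉ W
candidate 4: n = (0, -3, 2, 0) → π⊥ ≈ (+2.12132, -4.12132); max(|x|,|y|,|x±y|/√2) = 4.41421 > 0.8 ⇒ ∉ W
candidate 5: n = (-1, 0, 0, 0) → π⊥ ≈ (-1.00000, +0.00000); max(|x|,|y|,|x±y|/√2) = 1.00000 > 0.8 ⇒ ∉ W
candidate 6: n = (1, -3, -2, 3) → π⊥ ≈ (+5.24264, +2.00000); max(|x|,|y|,|x±y|/√2) = 5.24264 > 0.8 ⇒ ∉ W

none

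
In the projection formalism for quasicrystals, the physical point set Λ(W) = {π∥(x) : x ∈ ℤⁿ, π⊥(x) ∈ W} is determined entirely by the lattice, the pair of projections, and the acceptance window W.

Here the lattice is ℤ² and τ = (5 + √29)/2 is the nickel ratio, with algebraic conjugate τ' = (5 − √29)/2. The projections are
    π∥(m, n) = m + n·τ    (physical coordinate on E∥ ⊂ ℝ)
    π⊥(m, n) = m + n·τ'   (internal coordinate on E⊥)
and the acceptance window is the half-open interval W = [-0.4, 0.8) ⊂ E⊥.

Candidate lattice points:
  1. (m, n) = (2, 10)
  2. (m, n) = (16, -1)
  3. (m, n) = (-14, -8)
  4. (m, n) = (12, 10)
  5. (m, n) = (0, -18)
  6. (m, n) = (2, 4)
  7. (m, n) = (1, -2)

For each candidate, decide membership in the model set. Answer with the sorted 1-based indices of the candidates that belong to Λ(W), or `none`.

Numerically τ ≈ 5.1926 and τ' = −1/τ ≈ -0.1926.
candidate 1: (m,n)=(2,10) → π∥ = 2+10·τ ≈ 53.9258, π⊥ = 2+10·τ' ≈ 0.0742 ∈ [-0.4, 0.8) ⇒ IN Λ
candidate 2: (m,n)=(16,-1) → π∥ = 16-1·τ ≈ 10.8074, π⊥ = 16-1·τ' ≈ 16.1926 ∉ [-0.4, 0.8) ⇒ out
candidate 3: (m,n)=(-14,-8) → π∥ = -14-8·τ ≈ -55.5407, π⊥ = -14-8·τ' ≈ -12.4593 ∉ [-0.4, 0.8) ⇒ out
candidate 4: (m,n)=(12,10) → π∥ = 12+10·τ ≈ 63.9258, π⊥ = 12+10·τ' ≈ 10.0742 ∉ [-0.4, 0.8) ⇒ out
candidate 5: (m,n)=(0,-18) → π∥ = 0-18·τ ≈ -93.4665, π⊥ = 0-18·τ' ≈ 3.4665 ∉ [-0.4, 0.8) ⇒ out
candidate 6: (m,n)=(2,4) → π∥ = 2+4·τ ≈ 22.7703, π⊥ = 2+4·τ' ≈ 1.2297 ∉ [-0.4, 0.8) ⇒ out
candidate 7: (m,n)=(1,-2) → π∥ = 1-2·τ ≈ -9.3852, π⊥ = 1-2·τ' ≈ 1.3852 ∉ [-0.4, 0.8) ⇒ out

1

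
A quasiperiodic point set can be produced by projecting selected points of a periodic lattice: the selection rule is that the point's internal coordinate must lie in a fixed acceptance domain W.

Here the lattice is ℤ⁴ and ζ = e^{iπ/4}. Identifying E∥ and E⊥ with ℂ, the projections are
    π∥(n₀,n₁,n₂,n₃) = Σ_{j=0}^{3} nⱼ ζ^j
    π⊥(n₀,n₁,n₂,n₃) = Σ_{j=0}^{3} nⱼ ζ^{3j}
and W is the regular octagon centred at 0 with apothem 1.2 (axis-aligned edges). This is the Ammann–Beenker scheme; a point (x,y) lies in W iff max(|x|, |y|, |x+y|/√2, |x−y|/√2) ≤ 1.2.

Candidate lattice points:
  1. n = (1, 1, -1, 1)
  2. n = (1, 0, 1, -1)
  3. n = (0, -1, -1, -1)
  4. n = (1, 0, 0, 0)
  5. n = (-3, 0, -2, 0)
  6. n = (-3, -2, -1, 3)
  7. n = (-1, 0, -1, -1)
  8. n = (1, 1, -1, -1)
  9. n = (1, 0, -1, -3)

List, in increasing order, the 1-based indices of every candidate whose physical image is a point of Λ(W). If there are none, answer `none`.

With ζ = e^{iπ/4} the internal vectors are ζ^0,ζ^3,ζ^6,ζ^9.
#1 (1, 1, -1, 1): internal (1.0000, 2.4142); octagon support 2.4142 vs apothem 1.2 → ∉ W
#2 (1, 0, 1, -1): internal (0.2929, -1.7071); octagon support 1.7071 vs apothem 1.2 → ∉ W
#3 (0, -1, -1, -1): internal (0.0000, -0.4142); octagon support 0.4142 vs apothem 1.2 → ∈ W
#4 (1, 0, 0, 0): internal (1.0000, 0.0000); octagon support 1.0000 vs apothem 1.2 → ∈ W
#5 (-3, 0, -2, 0): internal (-3.0000, 2.0000); octagon support 3.5355 vs apothem 1.2 → ∉ W
#6 (-3, -2, -1, 3): internal (0.5355, 1.7071); octagon support 1.7071 vs apothem 1.2 → ∉ W
#7 (-1, 0, -1, -1): internal (-1.7071, 0.2929); octagon support 1.7071 vs apothem 1.2 → ∉ W
#8 (1, 1, -1, -1): internal (-0.4142, 1.0000); octagon support 1.0000 vs apothem 1.2 → ∈ W
#9 (1, 0, -1, -3): internal (-1.1213, -1.1213); octagon support 1.5858 vs apothem 1.2 → ∉ W

3, 4, 8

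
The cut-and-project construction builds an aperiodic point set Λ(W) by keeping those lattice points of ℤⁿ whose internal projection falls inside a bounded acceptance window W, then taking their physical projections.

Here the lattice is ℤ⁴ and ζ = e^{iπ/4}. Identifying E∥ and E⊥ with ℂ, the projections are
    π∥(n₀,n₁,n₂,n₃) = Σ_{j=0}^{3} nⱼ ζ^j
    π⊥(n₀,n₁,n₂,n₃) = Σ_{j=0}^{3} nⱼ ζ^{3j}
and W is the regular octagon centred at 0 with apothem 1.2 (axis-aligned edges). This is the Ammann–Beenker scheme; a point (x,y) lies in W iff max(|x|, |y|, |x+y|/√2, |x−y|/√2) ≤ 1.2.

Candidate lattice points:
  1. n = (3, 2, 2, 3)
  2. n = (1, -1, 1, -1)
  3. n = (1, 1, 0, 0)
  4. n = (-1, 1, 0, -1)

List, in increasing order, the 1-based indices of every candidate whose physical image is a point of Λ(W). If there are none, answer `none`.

3

With ζ = e^{iπ/4} the internal vectors are ζ^0,ζ^3,ζ^6,ζ^9.
#1 (3, 2, 2, 3): internal (3.707107, 1.535534); octagon support 3.707107 vs apothem 1.2 → ∉ W
#2 (1, -1, 1, -1): internal (1.000000, -2.414214); octagon support 2.414214 vs apothem 1.2 → ∉ W
#3 (1, 1, 0, 0): internal (0.292893, 0.707107); octagon support 0.707107 vs apothem 1.2 → ∈ W
#4 (-1, 1, 0, -1): internal (-2.414214, 0.000000); octagon support 2.414214 vs apothem 1.2 → ∉ W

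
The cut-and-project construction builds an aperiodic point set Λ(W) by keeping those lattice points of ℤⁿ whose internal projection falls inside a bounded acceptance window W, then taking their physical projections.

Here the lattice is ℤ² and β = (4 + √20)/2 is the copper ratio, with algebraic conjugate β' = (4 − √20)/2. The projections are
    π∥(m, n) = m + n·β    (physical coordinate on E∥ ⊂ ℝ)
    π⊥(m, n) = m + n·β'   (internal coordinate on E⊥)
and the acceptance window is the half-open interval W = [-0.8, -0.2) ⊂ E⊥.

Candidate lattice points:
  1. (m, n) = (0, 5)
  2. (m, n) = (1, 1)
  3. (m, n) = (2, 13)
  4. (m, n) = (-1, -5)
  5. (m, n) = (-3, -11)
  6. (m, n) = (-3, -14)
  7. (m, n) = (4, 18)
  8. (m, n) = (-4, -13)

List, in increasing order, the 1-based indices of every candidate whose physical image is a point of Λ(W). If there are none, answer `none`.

β' = (4−√20)/2 ≈ -0.2361.
candidate 1: (m,n)=(0,5) → π∥ = 0+5·β ≈ 21.1803, π⊥ = 0+5·β' ≈ -1.1803 ∉ [-0.8, -0.2) ⇒ out
candidate 2: (m,n)=(1,1) → π∥ = 1+1·β ≈ 5.2361, π⊥ = 1+1·β' ≈ 0.7639 ∉ [-0.8, -0.2) ⇒ out
candidate 3: (m,n)=(2,13) → π∥ = 2+13·β ≈ 57.0689, π⊥ = 2+13·β' ≈ -1.0689 ∉ [-0.8, -0.2) ⇒ out
candidate 4: (m,n)=(-1,-5) → π∥ = -1-5·β ≈ -22.1803, π⊥ = -1-5·β' ≈ 0.1803 ∉ [-0.8, -0.2) ⇒ out
candidate 5: (m,n)=(-3,-11) → π∥ = -3-11·β ≈ -49.5967, π⊥ = -3-11·β' ≈ -0.4033 ∈ [-0.8, -0.2) ⇒ IN Λ
candidate 6: (m,n)=(-3,-14) → π∥ = -3-14·β ≈ -62.3050, π⊥ = -3-14·β' ≈ 0.3050 ∉ [-0.8, -0.2) ⇒ out
candidate 7: (m,n)=(4,18) → π∥ = 4+18·β ≈ 80.2492, π⊥ = 4+18·β' ≈ -0.2492 ∈ [-0.8, -0.2) ⇒ IN Λ
candidate 8: (m,n)=(-4,-13) → π∥ = -4-13·β ≈ -59.0689, π⊥ = -4-13·β' ≈ -0.9311 ∉ [-0.8, -0.2) ⇒ out

5, 7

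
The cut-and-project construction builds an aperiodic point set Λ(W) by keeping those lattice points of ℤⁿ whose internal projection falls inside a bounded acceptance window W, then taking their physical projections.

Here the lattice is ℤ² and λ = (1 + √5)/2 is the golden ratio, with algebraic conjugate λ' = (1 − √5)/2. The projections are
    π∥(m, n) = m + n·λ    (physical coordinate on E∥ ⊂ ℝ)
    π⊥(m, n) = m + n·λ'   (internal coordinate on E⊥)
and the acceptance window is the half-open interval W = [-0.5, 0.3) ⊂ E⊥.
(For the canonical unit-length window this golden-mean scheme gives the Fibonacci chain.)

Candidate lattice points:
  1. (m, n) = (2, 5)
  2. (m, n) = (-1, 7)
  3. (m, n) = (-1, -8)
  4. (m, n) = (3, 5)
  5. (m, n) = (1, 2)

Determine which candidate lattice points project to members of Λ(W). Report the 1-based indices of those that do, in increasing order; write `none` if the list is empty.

4, 5

λ' = (1−√5)/2 ≈ -0.6180.
candidate 1: (m,n)=(2,5) → π∥ = 2+5·λ ≈ 10.0902, π⊥ = 2+5·λ' ≈ -1.0902 ∉ [-0.5, 0.3) ⇒ out
candidate 2: (m,n)=(-1,7) → π∥ = -1+7·λ ≈ 10.3262, π⊥ = -1+7·λ' ≈ -5.3262 ∉ [-0.5, 0.3) ⇒ out
candidate 3: (m,n)=(-1,-8) → π∥ = -1-8·λ ≈ -13.9443, π⊥ = -1-8·λ' ≈ 3.9443 ∉ [-0.5, 0.3) ⇒ out
candidate 4: (m,n)=(3,5) → π∥ = 3+5·λ ≈ 11.0902, π⊥ = 3+5·λ' ≈ -0.0902 ∈ [-0.5, 0.3) ⇒ IN Λ
candidate 5: (m,n)=(1,2) → π∥ = 1+2·λ ≈ 4.2361, π⊥ = 1+2·λ' ≈ -0.2361 ∈ [-0.5, 0.3) ⇒ IN Λ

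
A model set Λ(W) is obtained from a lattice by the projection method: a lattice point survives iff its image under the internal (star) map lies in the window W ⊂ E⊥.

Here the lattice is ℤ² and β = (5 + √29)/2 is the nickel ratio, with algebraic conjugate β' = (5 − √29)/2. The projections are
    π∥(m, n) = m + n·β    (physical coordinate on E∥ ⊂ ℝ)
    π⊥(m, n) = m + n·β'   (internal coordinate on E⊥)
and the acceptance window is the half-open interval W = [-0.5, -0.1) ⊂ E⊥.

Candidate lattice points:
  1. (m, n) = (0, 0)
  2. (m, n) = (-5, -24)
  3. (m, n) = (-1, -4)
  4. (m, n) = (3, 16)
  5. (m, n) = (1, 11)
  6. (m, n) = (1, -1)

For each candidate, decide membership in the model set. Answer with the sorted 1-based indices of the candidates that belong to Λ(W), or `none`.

2, 3

Compute β' = (5−√29)/2 = -0.192582, so π⊥(m,n) = m -0.192582·n.
[1] lift (0,0): star map gives 0.000000; window check -0.5 ≤ 0.000000 < -0.1 is false → out
[2] lift (-5,-24): star map gives -0.378022; window check -0.5 ≤ -0.378022 < -0.1 is true → IN Λ
[3] lift (-1,-4): star map gives -0.229670; window check -0.5 ≤ -0.229670 < -0.1 is true → IN Λ
[4] lift (3,16): star map gives -0.081318; window check -0.5 ≤ -0.081318 < -0.1 is false → out
[5] lift (1,11): star map gives -1.118406; window check -0.5 ≤ -1.118406 < -0.1 is false → out
[6] lift (1,-1): star map gives 1.192582; window check -0.5 ≤ 1.192582 < -0.1 is false → out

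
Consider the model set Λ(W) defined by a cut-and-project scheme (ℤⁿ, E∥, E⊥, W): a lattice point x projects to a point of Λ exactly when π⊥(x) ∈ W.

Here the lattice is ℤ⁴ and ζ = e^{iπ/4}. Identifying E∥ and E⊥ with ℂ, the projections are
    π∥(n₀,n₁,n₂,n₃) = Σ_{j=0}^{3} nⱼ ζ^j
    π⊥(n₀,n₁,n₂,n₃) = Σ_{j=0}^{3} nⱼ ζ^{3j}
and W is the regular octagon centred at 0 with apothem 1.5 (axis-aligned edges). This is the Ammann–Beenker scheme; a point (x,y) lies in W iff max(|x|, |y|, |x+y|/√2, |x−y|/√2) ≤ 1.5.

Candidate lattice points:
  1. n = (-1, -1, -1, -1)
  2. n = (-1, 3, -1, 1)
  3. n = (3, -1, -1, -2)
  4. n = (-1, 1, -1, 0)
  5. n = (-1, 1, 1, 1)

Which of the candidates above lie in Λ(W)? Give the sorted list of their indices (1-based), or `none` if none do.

π⊥(n) = n₀ + n₁ζ³ + n₂ζ⁶ + n₃ζ⁹ where ζ = e^{iπ/4}.
#1 (-1, -1, -1, -1): internal (-1.0000, -0.4142); octagon support 1.0000 vs apothem 1.5 → ∈ W
#2 (-1, 3, -1, 1): internal (-2.4142, 3.8284); octagon support 4.4142 vs apothem 1.5 → ∉ W
#3 (3, -1, -1, -2): internal (2.2929, -1.1213); octagon support 2.4142 vs apothem 1.5 → ∉ W
#4 (-1, 1, -1, 0): internal (-1.7071, 1.7071); octagon support 2.4142 vs apothem 1.5 → ∉ W
#5 (-1, 1, 1, 1): internal (-1.0000, 0.4142); octagon support 1.0000 vs apothem 1.5 → ∈ W

1, 5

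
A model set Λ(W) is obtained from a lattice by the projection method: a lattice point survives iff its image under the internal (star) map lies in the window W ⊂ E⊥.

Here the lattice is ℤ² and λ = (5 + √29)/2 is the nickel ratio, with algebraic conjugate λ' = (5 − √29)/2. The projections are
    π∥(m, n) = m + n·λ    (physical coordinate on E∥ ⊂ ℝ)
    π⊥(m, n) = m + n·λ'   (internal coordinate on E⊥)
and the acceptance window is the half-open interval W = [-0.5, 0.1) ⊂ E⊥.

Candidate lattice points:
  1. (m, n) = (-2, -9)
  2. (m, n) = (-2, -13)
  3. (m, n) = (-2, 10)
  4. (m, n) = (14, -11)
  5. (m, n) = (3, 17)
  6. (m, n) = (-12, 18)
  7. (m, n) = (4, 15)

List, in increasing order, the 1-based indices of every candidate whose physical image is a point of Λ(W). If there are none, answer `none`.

Numerically λ ≈ 5.1926 and λ' = −1/λ ≈ -0.1926.
candidate 1: (m,n)=(-2,-9) → π∥ = -2-9·λ ≈ -48.7332, π⊥ = -2-9·λ' ≈ -0.2668 ∈ [-0.5, 0.1) ⇒ IN Λ
candidate 2: (m,n)=(-2,-13) → π∥ = -2-13·λ ≈ -69.5036, π⊥ = -2-13·λ' ≈ 0.5036 ∉ [-0.5, 0.1) ⇒ out
candidate 3: (m,n)=(-2,10) → π∥ = -2+10·λ ≈ 49.9258, π⊥ = -2+10·λ' ≈ -3.9258 ∉ [-0.5, 0.1) ⇒ out
candidate 4: (m,n)=(14,-11) → π∥ = 14-11·λ ≈ -43.1184, π⊥ = 14-11·λ' ≈ 16.1184 ∉ [-0.5, 0.1) ⇒ out
candidate 5: (m,n)=(3,17) → π∥ = 3+17·λ ≈ 91.2739, π⊥ = 3+17·λ' ≈ -0.2739 ∈ [-0.5, 0.1) ⇒ IN Λ
candidate 6: (m,n)=(-12,18) → π∥ = -12+18·λ ≈ 81.4665, π⊥ = -12+18·λ' ≈ -15.4665 ∉ [-0.5, 0.1) ⇒ out
candidate 7: (m,n)=(4,15) → π∥ = 4+15·λ ≈ 81.8887, π⊥ = 4+15·λ' ≈ 1.1113 ∉ [-0.5, 0.1) ⇒ out

1, 5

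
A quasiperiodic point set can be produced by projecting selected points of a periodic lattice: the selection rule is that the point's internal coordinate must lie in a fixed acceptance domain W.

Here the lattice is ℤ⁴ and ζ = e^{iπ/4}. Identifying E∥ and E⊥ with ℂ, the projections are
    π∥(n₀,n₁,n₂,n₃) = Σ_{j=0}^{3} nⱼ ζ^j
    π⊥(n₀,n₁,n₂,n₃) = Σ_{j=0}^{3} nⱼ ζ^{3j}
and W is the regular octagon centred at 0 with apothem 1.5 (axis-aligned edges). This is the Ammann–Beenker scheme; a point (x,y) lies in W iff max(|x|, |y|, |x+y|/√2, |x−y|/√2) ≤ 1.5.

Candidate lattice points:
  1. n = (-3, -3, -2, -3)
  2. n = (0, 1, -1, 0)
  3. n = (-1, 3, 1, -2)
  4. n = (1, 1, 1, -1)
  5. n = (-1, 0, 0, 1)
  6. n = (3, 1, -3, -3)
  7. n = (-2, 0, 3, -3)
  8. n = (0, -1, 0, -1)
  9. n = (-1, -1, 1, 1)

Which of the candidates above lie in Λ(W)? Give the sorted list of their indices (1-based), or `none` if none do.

4, 5, 8, 9

Internal map: ζ^{3j} for j=0..3 gives (1,0), (−√2/2,√2/2), (0,−1), (√2/2,√2/2).
#1 (-3, -3, -2, -3): internal (-3.000000, -2.242641); octagon support 3.707107 vs apothem 1.5 → ∉ W
#2 (0, 1, -1, 0): internal (-0.707107, 1.707107); octagon support 1.707107 vs apothem 1.5 → ∉ W
#3 (-1, 3, 1, -2): internal (-4.535534, -0.292893); octagon support 4.535534 vs apothem 1.5 → ∉ W
#4 (1, 1, 1, -1): internal (-0.414214, -1.000000); octagon support 1.000000 vs apothem 1.5 → ∈ W
#5 (-1, 0, 0, 1): internal (-0.292893, 0.707107); octagon support 0.707107 vs apothem 1.5 → ∈ W
#6 (3, 1, -3, -3): internal (0.171573, 1.585786); octagon support 1.585786 vs apothem 1.5 → ∉ W
#7 (-2, 0, 3, -3): internal (-4.121320, -5.121320); octagon support 6.535534 vs apothem 1.5 → ∉ W
#8 (0, -1, 0, -1): internal (0.000000, -1.414214); octagon support 1.414214 vs apothem 1.5 → ∈ W
#9 (-1, -1, 1, 1): internal (0.414214, -1.000000); octagon support 1.000000 vs apothem 1.5 → ∈ W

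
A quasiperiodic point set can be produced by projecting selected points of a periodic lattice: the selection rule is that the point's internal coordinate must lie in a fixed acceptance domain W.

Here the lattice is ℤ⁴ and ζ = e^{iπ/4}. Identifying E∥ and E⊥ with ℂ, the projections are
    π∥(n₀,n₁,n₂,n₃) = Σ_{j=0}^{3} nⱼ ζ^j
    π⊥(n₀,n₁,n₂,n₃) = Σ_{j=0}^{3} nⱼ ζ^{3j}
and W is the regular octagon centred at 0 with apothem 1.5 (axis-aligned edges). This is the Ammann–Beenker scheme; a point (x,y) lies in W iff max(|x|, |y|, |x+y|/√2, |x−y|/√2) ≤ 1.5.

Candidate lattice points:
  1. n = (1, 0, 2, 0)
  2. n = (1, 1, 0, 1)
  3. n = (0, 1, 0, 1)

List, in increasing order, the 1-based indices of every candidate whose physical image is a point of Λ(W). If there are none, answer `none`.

3

Internal map: ζ^{3j} for j=0..3 gives (1,0), (−√2/2,√2/2), (0,−1), (√2/2,√2/2).
#1 (1, 0, 2, 0): internal (1.000000, -2.000000); octagon support 2.121320 vs apothem 1.5 → ∉ W
#2 (1, 1, 0, 1): internal (1.000000, 1.414214); octagon support 1.707107 vs apothem 1.5 → ∉ W
#3 (0, 1, 0, 1): internal (0.000000, 1.414214); octagon support 1.414214 vs apothem 1.5 → ∈ W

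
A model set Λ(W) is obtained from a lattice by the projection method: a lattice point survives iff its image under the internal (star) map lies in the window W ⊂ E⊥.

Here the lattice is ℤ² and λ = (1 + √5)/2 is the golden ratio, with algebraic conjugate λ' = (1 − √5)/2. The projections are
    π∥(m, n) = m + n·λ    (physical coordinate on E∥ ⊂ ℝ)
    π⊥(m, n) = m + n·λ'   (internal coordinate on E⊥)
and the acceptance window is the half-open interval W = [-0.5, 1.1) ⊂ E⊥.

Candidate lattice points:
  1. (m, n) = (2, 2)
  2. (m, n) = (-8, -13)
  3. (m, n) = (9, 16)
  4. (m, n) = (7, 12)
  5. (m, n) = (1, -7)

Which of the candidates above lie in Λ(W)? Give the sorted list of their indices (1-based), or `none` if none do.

Compute λ' = (1−√5)/2 = -0.618034, so π⊥(m,n) = m -0.618034·n.
[1] lift (2,2): star map gives 0.763932; window check -0.5 ≤ 0.763932 < 1.1 is true → IN Λ
[2] lift (-8,-13): star map gives 0.034442; window check -0.5 ≤ 0.034442 < 1.1 is true → IN Λ
[3] lift (9,16): star map gives -0.888544; window check -0.5 ≤ -0.888544 < 1.1 is false → out
[4] lift (7,12): star map gives -0.416408; window check -0.5 ≤ -0.416408 < 1.1 is true → IN Λ
[5] lift (1,-7): star map gives 5.326238; window check -0.5 ≤ 5.326238 < 1.1 is false → out

1, 2, 4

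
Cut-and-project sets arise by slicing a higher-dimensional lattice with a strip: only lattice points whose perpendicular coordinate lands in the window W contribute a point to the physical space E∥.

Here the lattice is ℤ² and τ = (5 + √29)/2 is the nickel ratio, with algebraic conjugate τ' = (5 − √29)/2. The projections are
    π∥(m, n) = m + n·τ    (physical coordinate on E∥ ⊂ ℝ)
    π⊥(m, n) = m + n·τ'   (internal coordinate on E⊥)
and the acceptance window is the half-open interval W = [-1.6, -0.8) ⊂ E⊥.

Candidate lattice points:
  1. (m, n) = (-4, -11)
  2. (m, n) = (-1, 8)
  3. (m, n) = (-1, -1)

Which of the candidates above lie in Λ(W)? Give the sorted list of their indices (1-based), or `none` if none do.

Numerically τ ≈ 5.1926 and τ' = −1/τ ≈ -0.1926.
#1 (-4,-11): internal coord -4 + (-11)·τ' = -1.8816; -1.8816 ∉ [-1.6, -0.8) → out
#2 (-1,8): internal coord -1 + (8)·τ' = -2.5407; -2.5407 ∉ [-1.6, -0.8) → out
#3 (-1,-1): internal coord -1 + (-1)·τ' = -0.8074; -0.8074 ∈ [-1.6, -0.8) → IN Λ

3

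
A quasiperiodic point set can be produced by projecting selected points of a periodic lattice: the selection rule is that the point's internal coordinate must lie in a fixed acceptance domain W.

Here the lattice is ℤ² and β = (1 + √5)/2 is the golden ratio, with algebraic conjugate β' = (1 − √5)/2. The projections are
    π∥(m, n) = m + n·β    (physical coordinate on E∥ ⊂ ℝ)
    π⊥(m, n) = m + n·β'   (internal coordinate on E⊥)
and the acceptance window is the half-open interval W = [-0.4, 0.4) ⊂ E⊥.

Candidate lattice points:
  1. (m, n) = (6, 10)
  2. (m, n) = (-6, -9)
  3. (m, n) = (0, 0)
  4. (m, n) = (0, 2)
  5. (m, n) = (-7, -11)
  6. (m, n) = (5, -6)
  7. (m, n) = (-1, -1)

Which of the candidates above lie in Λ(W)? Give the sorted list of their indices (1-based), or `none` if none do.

1, 3, 5, 7

Compute β' = (1−√5)/2 = -0.61803, so π⊥(m,n) = m -0.61803·n.
candidate 1: (m,n)=(6,10) → π∥ = 6+10·β ≈ 22.18034, π⊥ = 6+10·β' ≈ -0.18034 ∈ [-0.4, 0.4) ⇒ IN Λ
candidate 2: (m,n)=(-6,-9) → π∥ = -6-9·β ≈ -20.56231, π⊥ = -6-9·β' ≈ -0.43769 ∉ [-0.4, 0.4) ⇒ out
candidate 3: (m,n)=(0,0) → π∥ = 0+0·β ≈ 0.00000, π⊥ = 0+0·β' ≈ 0.00000 ∈ [-0.4, 0.4) ⇒ IN Λ
candidate 4: (m,n)=(0,2) → π∥ = 0+2·β ≈ 3.23607, π⊥ = 0+2·β' ≈ -1.23607 ∉ [-0.4, 0.4) ⇒ out
candidate 5: (m,n)=(-7,-11) → π∥ = -7-11·β ≈ -24.79837, π⊥ = -7-11·β' ≈ -0.20163 ∈ [-0.4, 0.4) ⇒ IN Λ
candidate 6: (m,n)=(5,-6) → π∥ = 5-6·β ≈ -4.70820, π⊥ = 5-6·β' ≈ 8.70820 ∉ [-0.4, 0.4) ⇒ out
candidate 7: (m,n)=(-1,-1) → π∥ = -1-1·β ≈ -2.61803, π⊥ = -1-1·β' ≈ -0.38197 ∈ [-0.4, 0.4) ⇒ IN Λ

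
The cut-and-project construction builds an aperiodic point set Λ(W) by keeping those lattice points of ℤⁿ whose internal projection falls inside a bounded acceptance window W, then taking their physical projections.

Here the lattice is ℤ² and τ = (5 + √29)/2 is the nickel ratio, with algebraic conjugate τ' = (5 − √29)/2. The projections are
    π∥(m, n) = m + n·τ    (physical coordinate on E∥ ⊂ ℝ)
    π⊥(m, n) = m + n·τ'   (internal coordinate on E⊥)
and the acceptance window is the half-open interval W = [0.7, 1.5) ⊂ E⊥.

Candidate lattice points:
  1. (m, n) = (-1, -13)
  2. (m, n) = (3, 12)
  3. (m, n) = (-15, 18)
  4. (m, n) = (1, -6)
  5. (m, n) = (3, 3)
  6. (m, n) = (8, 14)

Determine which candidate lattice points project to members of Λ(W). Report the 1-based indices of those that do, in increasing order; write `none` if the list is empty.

τ' = (5−√29)/2 ≈ -0.1926.
[1] lift (-1,-13): star map gives 1.5036; window check 0.7 ≤ 1.5036 < 1.5 is false → out
[2] lift (3,12): star map gives 0.6890; window check 0.7 ≤ 0.6890 < 1.5 is false → out
[3] lift (-15,18): star map gives -18.4665; window check 0.7 ≤ -18.4665 < 1.5 is false → out
[4] lift (1,-6): star map gives 2.1555; window check 0.7 ≤ 2.1555 < 1.5 is false → out
[5] lift (3,3): star map gives 2.4223; window check 0.7 ≤ 2.4223 < 1.5 is false → out
[6] lift (8,14): star map gives 5.3038; window check 0.7 ≤ 5.3038 < 1.5 is false → out

none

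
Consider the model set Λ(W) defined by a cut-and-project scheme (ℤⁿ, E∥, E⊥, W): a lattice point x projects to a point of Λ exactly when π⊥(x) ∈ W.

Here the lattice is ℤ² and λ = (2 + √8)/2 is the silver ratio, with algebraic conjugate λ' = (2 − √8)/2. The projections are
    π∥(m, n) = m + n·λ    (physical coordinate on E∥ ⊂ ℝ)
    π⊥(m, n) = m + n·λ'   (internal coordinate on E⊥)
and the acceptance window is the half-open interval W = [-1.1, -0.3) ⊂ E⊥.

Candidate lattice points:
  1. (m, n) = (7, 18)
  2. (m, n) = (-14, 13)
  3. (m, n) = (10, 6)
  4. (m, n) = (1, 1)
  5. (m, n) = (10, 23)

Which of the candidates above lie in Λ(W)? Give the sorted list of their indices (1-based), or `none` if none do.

1

Numerically λ ≈ 2.414214 and λ' = −1/λ ≈ -0.414214.
candidate 1: (m,n)=(7,18) → π∥ = 7+18·λ ≈ 50.455844, π⊥ = 7+18·λ' ≈ -0.455844 ∈ [-1.1, -0.3) ⇒ IN Λ
candidate 2: (m,n)=(-14,13) → π∥ = -14+13·λ ≈ 17.384776, π⊥ = -14+13·λ' ≈ -19.384776 ∉ [-1.1, -0.3) ⇒ out
candidate 3: (m,n)=(10,6) → π∥ = 10+6·λ ≈ 24.485281, π⊥ = 10+6·λ' ≈ 7.514719 ∉ [-1.1, -0.3) ⇒ out
candidate 4: (m,n)=(1,1) → π∥ = 1+1·λ ≈ 3.414214, π⊥ = 1+1·λ' ≈ 0.585786 ∉ [-1.1, -0.3) ⇒ out
candidate 5: (m,n)=(10,23) → π∥ = 10+23·λ ≈ 65.526912, π⊥ = 10+23·λ' ≈ 0.473088 ∉ [-1.1, -0.3) ⇒ out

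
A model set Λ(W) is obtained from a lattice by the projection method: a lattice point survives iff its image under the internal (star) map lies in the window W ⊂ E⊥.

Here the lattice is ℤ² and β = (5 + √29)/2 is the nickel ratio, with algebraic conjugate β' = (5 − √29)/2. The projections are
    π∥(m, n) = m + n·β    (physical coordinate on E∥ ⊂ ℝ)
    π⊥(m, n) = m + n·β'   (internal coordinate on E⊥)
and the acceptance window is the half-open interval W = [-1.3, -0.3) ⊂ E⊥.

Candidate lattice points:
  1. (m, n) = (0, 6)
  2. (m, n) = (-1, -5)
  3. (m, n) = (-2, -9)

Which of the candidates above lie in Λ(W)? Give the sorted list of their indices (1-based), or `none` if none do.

β' = (5−√29)/2 ≈ -0.19258.
#1 (0,6): internal coord 0 + (6)·β' = -1.15549; -1.15549 ∈ [-1.3, -0.3) → IN Λ
#2 (-1,-5): internal coord -1 + (-5)·β' = -0.03709; -0.03709 ∉ [-1.3, -0.3) → out
#3 (-2,-9): internal coord -2 + (-9)·β' = -0.26676; -0.26676 ∉ [-1.3, -0.3) → out

1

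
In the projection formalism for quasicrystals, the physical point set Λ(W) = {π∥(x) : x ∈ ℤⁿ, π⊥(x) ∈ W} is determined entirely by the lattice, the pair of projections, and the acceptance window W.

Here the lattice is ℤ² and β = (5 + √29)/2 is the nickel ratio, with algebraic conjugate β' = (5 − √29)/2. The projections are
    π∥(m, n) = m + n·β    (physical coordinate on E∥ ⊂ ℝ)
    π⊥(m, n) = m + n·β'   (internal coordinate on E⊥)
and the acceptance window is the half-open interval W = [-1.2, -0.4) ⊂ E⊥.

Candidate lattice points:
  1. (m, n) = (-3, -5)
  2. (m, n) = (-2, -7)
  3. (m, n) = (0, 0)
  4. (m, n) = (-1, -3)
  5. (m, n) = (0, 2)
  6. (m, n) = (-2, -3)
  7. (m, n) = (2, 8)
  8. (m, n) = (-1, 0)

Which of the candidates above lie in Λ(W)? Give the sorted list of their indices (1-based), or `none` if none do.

2, 4, 8

Numerically β ≈ 5.192582 and β' = −1/β ≈ -0.192582.
[1] lift (-3,-5): star map gives -2.037088; window check -1.2 ≤ -2.037088 < -0.4 is false → out
[2] lift (-2,-7): star map gives -0.651923; window check -1.2 ≤ -0.651923 < -0.4 is true → IN Λ
[3] lift (0,0): star map gives 0.000000; window check -1.2 ≤ 0.000000 < -0.4 is false → out
[4] lift (-1,-3): star map gives -0.422253; window check -1.2 ≤ -0.422253 < -0.4 is true → IN Λ
[5] lift (0,2): star map gives -0.385165; window check -1.2 ≤ -0.385165 < -0.4 is false → out
[6] lift (-2,-3): star map gives -1.422253; window check -1.2 ≤ -1.422253 < -0.4 is false → out
[7] lift (2,8): star map gives 0.459341; window check -1.2 ≤ 0.459341 < -0.4 is false → out
[8] lift (-1,0): star map gives -1.000000; window check -1.2 ≤ -1.000000 < -0.4 is true → IN Λ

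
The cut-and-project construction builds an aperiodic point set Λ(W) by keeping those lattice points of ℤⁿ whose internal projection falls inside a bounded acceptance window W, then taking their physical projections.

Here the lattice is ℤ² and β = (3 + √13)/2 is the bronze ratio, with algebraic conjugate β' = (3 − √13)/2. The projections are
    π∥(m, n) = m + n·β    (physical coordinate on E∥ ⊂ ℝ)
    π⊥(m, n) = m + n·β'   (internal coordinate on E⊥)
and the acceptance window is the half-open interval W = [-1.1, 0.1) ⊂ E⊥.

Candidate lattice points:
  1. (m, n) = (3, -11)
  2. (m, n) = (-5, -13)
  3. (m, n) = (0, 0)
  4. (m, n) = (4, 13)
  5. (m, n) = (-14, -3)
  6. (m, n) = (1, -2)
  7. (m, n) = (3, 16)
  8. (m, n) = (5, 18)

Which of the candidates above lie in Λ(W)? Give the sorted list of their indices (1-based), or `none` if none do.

β' = (3−√13)/2 ≈ -0.3028.
#1 (3,-11): internal coord 3 + (-11)·β' = +6.3305; +6.3305 ∉ [-1.1, 0.1) → out
#2 (-5,-13): internal coord -5 + (-13)·β' = -1.0639; -1.0639 ∈ [-1.1, 0.1) → IN Λ
#3 (0,0): internal coord 0 + (0)·β' = +0.0000; +0.0000 ∈ [-1.1, 0.1) → IN Λ
#4 (4,13): internal coord 4 + (13)·β' = +0.0639; +0.0639 ∈ [-1.1, 0.1) → IN Λ
#5 (-14,-3): internal coord -14 + (-3)·β' = -13.0917; -13.0917 ∉ [-1.1, 0.1) → out
#6 (1,-2): internal coord 1 + (-2)·β' = +1.6056; +1.6056 ∉ [-1.1, 0.1) → out
#7 (3,16): internal coord 3 + (16)·β' = -1.8444; -1.8444 ∉ [-1.1, 0.1) → out
#8 (5,18): internal coord 5 + (18)·β' = -0.4500; -0.4500 ∈ [-1.1, 0.1) → IN Λ

2, 3, 4, 8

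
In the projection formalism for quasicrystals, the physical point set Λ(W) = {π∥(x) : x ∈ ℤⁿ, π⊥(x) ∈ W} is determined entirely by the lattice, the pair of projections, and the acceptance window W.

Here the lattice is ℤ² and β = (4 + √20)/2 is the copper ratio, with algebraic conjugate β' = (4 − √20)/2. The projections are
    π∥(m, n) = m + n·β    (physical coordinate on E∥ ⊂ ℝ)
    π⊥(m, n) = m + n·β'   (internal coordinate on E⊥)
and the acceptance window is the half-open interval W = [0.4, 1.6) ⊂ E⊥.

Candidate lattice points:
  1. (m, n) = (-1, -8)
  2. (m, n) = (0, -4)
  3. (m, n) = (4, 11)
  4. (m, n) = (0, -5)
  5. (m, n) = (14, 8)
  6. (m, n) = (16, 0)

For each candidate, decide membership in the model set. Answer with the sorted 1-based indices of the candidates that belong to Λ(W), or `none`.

1, 2, 3, 4

Compute β' = (4−√20)/2 = -0.23607, so π⊥(m,n) = m -0.23607·n.
[1] lift (-1,-8): star map gives 0.88854; window check 0.4 ≤ 0.88854 < 1.6 is true → IN Λ
[2] lift (0,-4): star map gives 0.94427; window check 0.4 ≤ 0.94427 < 1.6 is true → IN Λ
[3] lift (4,11): star map gives 1.40325; window check 0.4 ≤ 1.40325 < 1.6 is true → IN Λ
[4] lift (0,-5): star map gives 1.18034; window check 0.4 ≤ 1.18034 < 1.6 is true → IN Λ
[5] lift (14,8): star map gives 12.11146; window check 0.4 ≤ 12.11146 < 1.6 is false → out
[6] lift (16,0): star map gives 16.00000; window check 0.4 ≤ 16.00000 < 1.6 is false → out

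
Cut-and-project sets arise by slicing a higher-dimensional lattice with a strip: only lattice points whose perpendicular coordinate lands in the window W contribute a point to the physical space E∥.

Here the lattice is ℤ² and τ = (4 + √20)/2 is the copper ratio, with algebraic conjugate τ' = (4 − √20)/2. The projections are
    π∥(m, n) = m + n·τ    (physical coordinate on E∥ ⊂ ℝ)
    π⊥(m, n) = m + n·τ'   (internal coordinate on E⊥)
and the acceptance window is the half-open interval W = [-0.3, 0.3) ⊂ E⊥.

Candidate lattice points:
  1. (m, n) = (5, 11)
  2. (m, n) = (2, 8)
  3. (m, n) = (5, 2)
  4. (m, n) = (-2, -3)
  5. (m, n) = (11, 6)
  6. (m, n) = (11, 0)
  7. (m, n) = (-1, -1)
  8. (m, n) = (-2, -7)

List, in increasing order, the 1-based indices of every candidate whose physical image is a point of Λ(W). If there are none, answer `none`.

2

Numerically τ ≈ 4.23607 and τ' = −1/τ ≈ -0.23607.
[1] lift (5,11): star map gives 2.40325; window check -0.3 ≤ 2.40325 < 0.3 is false → out
[2] lift (2,8): star map gives 0.11146; window check -0.3 ≤ 0.11146 < 0.3 is true → IN Λ
[3] lift (5,2): star map gives 4.52786; window check -0.3 ≤ 4.52786 < 0.3 is false → out
[4] lift (-2,-3): star map gives -1.29180; window check -0.3 ≤ -1.29180 < 0.3 is false → out
[5] lift (11,6): star map gives 9.58359; window check -0.3 ≤ 9.58359 < 0.3 is false → out
[6] lift (11,0): star map gives 11.00000; window check -0.3 ≤ 11.00000 < 0.3 is false → out
[7] lift (-1,-1): star map gives -0.76393; window check -0.3 ≤ -0.76393 < 0.3 is false → out
[8] lift (-2,-7): star map gives -0.34752; window check -0.3 ≤ -0.34752 < 0.3 is false → out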